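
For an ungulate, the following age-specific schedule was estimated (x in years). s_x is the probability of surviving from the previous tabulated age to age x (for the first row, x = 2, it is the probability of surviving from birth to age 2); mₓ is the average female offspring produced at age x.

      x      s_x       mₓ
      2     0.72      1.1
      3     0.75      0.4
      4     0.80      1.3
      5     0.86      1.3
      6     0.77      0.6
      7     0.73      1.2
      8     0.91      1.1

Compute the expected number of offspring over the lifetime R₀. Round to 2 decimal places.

Survivorship from birth: l_x = s_2·s_3·…·s_x.
  l_2 = 0.72000
  l_3 = 0.54000
  l_4 = 0.43200
  l_5 = 0.37152
  l_6 = 0.28607
  l_7 = 0.20883
  l_8 = 0.19004
R₀ = Σ l_x mₓ:
  age 2: 0.72000 × 1.1 = 0.7920
  age 3: 0.54000 × 0.4 = 0.2160
  age 4: 0.43200 × 1.3 = 0.5616
  age 5: 0.37152 × 1.3 = 0.4830
  age 6: 0.28607 × 0.6 = 0.1716
  age 7: 0.20883 × 1.2 = 0.2506
  age 8: 0.19004 × 1.1 = 0.2090
R₀ = 0.7920 + 0.2160 + 0.5616 + 0.4830 + 0.1716 + 0.2506 + 0.2090 = 2.6839

2.68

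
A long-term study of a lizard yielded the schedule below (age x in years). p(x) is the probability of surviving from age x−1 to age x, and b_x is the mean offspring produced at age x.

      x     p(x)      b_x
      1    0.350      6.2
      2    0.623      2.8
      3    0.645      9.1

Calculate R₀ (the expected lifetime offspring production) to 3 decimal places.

Survivorship from birth: l_x = p_1·p_2·…·p_x.
  l_1 = 0.35000
  l_2 = 0.21805
  l_3 = 0.14064
R₀ = Σ l_x b_x:
  age 1: 0.35000 × 6.2 = 2.1700
  age 2: 0.21805 × 2.8 = 0.6105
  age 3: 0.14064 × 9.1 = 1.2798
R₀ = 2.1700 + 0.6105 + 1.2798 = 4.0604

4.060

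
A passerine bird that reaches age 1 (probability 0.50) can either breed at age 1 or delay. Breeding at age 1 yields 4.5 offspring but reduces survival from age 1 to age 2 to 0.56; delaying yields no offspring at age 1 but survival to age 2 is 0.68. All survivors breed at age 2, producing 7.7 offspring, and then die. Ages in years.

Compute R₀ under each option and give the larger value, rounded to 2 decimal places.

breed at age 1: R₀ = 0.50 × (4.5 + 0.56 × 7.7) = 0.50 × 8.8120 = 4.4060
delay to age 2: R₀ = 0.50 × (0.68 × 7.7) = 0.50 × 5.2360 = 2.6180
Higher: breed at age 1 (4.4060).

4.41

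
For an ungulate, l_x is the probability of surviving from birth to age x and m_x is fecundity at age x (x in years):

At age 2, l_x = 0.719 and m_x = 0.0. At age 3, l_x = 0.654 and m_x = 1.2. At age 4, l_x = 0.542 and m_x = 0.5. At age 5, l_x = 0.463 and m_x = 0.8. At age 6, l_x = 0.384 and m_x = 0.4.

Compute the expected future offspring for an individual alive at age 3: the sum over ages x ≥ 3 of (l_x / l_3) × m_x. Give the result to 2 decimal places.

2.42

l_3 = 0.654. Conditional survival from age 3 to x is l_x / l_3.
  x=3: (0.654/0.654) × 1.2 = 1.2000
  x=4: (0.542/0.654) × 0.5 = 0.4144
  x=5: (0.463/0.654) × 0.8 = 0.5664
  x=6: (0.384/0.654) × 0.4 = 0.2349
Sum = 1.2000 + 0.4144 + 0.5664 + 0.2349 = 2.4156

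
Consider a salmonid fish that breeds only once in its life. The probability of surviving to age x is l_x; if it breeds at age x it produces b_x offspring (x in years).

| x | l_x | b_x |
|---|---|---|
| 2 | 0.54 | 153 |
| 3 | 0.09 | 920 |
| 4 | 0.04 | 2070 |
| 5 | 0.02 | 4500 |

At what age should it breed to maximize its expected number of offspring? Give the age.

Expected offspring if breeding at age x = l_x × b_x:
  age 2: 0.54 × 153 = 82.620
  age 3: 0.09 × 920 = 82.800
  age 4: 0.04 × 2070 = 82.800
  age 5: 0.02 × 4500 = 90.000
Maximum at age 5 (90.000).

5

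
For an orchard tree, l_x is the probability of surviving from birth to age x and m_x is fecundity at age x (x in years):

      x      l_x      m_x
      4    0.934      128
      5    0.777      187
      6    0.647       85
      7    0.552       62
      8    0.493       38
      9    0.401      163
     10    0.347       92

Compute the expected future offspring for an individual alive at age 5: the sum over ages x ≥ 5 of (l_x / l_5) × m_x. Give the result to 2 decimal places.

l_5 = 0.777. Conditional survival from age 5 to x is l_x / l_5.
  x=5: (0.777/0.777) × 187 = 187.0000
  x=6: (0.647/0.777) × 85 = 70.7786
  x=7: (0.552/0.777) × 62 = 44.0463
  x=8: (0.493/0.777) × 38 = 24.1107
  x=9: (0.401/0.777) × 163 = 84.1223
  x=10: (0.347/0.777) × 92 = 41.0862
Sum = 187.0000 + 70.7786 + 44.0463 + 24.1107 + 84.1223 + 41.0862 = 451.1441

451.14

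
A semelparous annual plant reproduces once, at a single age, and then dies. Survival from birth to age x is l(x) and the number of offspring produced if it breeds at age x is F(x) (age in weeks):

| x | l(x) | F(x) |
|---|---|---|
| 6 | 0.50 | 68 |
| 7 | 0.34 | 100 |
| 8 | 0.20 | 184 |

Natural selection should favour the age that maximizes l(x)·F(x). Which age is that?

8

Expected offspring if breeding at age x = l(x) × F(x):
  age 6: 0.50 × 68 = 34.000
  age 7: 0.34 × 100 = 34.000
  age 8: 0.20 × 184 = 36.800
Maximum at age 8 (36.800).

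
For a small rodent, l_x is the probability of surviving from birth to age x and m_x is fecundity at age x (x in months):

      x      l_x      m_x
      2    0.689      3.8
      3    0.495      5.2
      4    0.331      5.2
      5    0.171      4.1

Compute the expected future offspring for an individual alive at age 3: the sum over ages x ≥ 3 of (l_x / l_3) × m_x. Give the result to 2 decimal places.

l_3 = 0.495. Conditional survival from age 3 to x is l_x / l_3.
  x=3: (0.495/0.495) × 5.2 = 5.2000
  x=4: (0.331/0.495) × 5.2 = 3.4772
  x=5: (0.171/0.495) × 4.1 = 1.4164
Sum = 5.2000 + 3.4772 + 1.4164 = 10.0935

10.09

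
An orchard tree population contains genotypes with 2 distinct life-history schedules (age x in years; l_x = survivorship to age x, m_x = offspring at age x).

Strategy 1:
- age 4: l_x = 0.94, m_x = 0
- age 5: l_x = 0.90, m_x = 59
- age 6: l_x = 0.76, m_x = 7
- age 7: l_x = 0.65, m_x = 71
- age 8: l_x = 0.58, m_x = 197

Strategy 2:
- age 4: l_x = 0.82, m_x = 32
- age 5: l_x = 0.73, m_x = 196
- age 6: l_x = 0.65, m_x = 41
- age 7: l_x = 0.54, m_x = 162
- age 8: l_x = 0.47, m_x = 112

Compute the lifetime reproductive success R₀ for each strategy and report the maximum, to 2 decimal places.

Strategy 1: R₀ = 0.94×0 + 0.90×59 + 0.76×7 + 0.65×71 + 0.58×197 = 218.8300
Strategy 2: R₀ = 0.82×32 + 0.73×196 + 0.65×41 + 0.54×162 + 0.47×112 = 336.0900
Highest R₀: strategy 2 with 336.0900.

336.09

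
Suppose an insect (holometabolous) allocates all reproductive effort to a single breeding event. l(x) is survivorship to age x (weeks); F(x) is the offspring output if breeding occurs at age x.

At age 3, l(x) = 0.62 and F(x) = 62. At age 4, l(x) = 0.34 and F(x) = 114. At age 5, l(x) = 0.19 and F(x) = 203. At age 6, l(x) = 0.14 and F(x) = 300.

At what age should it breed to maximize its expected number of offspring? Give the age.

6

Expected offspring if breeding at age x = l(x) × F(x):
  age 3: 0.62 × 62 = 38.440
  age 4: 0.34 × 114 = 38.760
  age 5: 0.19 × 203 = 38.570
  age 6: 0.14 × 300 = 42.000
Maximum at age 6 (42.000).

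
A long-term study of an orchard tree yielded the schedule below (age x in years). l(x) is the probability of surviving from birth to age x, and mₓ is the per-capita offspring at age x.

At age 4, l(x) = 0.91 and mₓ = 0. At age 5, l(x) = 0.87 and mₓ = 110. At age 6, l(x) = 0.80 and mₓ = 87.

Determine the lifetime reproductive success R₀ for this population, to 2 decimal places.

165.30

R₀ = Σ l(x) mₓ:
  age 4: 0.91 × 0 = 0.0000
  age 5: 0.87 × 110 = 95.7000
  age 6: 0.80 × 87 = 69.6000
R₀ = 0.0000 + 95.7000 + 69.6000 = 165.3000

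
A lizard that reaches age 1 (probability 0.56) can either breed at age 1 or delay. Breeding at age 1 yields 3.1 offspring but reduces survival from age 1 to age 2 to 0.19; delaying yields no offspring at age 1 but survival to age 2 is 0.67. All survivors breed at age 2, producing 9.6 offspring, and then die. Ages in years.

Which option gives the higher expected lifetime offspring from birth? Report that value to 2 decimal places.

breed at age 1: R₀ = 0.56 × (3.1 + 0.19 × 9.6) = 0.56 × 4.9240 = 2.7574
delay to age 2: R₀ = 0.56 × (0.67 × 9.6) = 0.56 × 6.4320 = 3.6019
Higher: delay to age 2 (3.6019).

3.60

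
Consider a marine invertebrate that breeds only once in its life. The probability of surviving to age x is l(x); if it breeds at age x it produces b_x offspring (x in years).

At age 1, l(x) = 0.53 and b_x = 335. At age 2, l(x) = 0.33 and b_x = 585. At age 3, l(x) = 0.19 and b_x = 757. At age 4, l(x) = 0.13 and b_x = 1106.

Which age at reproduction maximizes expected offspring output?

Expected offspring if breeding at age x = l(x) × b_x:
  age 1: 0.53 × 335 = 177.550
  age 2: 0.33 × 585 = 193.050
  age 3: 0.19 × 757 = 143.830
  age 4: 0.13 × 1106 = 143.780
Maximum at age 2 (193.050).

2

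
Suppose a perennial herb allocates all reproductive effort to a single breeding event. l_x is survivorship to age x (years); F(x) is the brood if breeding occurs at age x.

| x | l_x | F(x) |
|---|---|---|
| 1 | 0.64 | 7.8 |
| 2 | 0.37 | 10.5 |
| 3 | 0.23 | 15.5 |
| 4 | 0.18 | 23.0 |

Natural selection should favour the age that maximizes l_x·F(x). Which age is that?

Expected offspring if breeding at age x = l_x × F(x):
  age 1: 0.64 × 7.8 = 4.992
  age 2: 0.37 × 10.5 = 3.885
  age 3: 0.23 × 15.5 = 3.565
  age 4: 0.18 × 23.0 = 4.140
Maximum at age 1 (4.992).

1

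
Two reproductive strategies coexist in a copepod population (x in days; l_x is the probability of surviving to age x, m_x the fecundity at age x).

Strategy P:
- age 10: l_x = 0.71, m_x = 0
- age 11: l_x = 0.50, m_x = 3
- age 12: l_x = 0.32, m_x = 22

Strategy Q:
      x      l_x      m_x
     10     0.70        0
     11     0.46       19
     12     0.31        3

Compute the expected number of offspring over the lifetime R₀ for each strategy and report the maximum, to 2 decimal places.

Strategy P: R₀ = 0.71×0 + 0.50×3 + 0.32×22 = 8.5400
Strategy Q: R₀ = 0.70×0 + 0.46×19 + 0.31×3 = 9.6700
Highest R₀: strategy Q with 9.6700.

9.67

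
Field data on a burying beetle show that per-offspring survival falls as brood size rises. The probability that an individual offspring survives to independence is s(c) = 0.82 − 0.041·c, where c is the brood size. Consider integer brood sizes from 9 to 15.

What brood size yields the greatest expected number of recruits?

10

Expected recruits = c × s(c):
  c=9: 9 × 0.451 = 4.059
  c=10: 10 × 0.410 = 4.100
  c=11: 11 × 0.369 = 4.059
  c=12: 12 × 0.328 = 3.936
  c=13: 13 × 0.287 = 3.731
  c=14: 14 × 0.246 = 3.444
  c=15: 15 × 0.205 = 3.075
Maximum at c = 10 (4.100 recruits).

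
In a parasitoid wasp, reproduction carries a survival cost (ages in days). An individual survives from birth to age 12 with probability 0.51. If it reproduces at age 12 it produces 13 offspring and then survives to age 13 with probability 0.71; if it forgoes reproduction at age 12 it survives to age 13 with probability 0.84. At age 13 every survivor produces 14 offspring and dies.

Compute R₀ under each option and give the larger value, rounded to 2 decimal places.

11.70

breed at age 12: R₀ = 0.51 × (13 + 0.71 × 14) = 0.51 × 22.9400 = 11.6994
delay to age 13: R₀ = 0.51 × (0.84 × 14) = 0.51 × 11.7600 = 5.9976
Higher: breed at age 12 (11.6994).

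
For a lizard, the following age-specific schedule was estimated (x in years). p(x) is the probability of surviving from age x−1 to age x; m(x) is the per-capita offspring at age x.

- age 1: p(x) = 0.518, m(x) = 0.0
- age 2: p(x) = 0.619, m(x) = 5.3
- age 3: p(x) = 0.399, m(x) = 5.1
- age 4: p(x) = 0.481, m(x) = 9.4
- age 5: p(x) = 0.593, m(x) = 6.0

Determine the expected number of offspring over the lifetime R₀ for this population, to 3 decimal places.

Survivorship from birth: l_x = p_1·p_2·…·p_x.
  l_1 = 0.51800
  l_2 = 0.32064
  l_3 = 0.12794
  l_4 = 0.06154
  l_5 = 0.03649
R₀ = Σ l_x m(x):
  age 1: 0.51800 × 0.0 = 0.0000
  age 2: 0.32064 × 5.3 = 1.6994
  age 3: 0.12794 × 5.1 = 0.6525
  age 4: 0.06154 × 9.4 = 0.5785
  age 5: 0.03649 × 6.0 = 0.2189
R₀ = 0.0000 + 1.6994 + 0.6525 + 0.5785 + 0.2189 = 3.1493

3.149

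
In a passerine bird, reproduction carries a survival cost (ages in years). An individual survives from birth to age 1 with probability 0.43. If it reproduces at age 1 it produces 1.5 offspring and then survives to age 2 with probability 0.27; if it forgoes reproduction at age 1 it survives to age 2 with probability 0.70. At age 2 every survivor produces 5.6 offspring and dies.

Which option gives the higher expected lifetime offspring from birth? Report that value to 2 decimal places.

1.69

breed at age 1: R₀ = 0.43 × (1.5 + 0.27 × 5.6) = 0.43 × 3.0120 = 1.2952
delay to age 2: R₀ = 0.43 × (0.70 × 5.6) = 0.43 × 3.9200 = 1.6856
Higher: delay to age 2 (1.6856).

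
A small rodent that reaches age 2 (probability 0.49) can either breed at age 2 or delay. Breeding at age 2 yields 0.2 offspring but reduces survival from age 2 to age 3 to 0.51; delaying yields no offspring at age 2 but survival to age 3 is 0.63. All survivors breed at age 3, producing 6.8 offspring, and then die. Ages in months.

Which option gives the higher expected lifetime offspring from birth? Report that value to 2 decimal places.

2.10

breed at age 2: R₀ = 0.49 × (0.2 + 0.51 × 6.8) = 0.49 × 3.6680 = 1.7973
delay to age 3: R₀ = 0.49 × (0.63 × 6.8) = 0.49 × 4.2840 = 2.0992
Higher: delay to age 3 (2.0992).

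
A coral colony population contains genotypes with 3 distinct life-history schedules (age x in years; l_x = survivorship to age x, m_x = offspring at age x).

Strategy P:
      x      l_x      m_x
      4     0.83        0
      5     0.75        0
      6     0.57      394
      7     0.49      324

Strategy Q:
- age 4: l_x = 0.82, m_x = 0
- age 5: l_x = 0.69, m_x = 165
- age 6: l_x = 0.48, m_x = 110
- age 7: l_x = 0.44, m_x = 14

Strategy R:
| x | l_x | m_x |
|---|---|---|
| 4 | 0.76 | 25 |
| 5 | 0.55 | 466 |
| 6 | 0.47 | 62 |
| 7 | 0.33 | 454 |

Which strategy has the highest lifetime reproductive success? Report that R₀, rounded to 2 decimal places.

454.26

Strategy P: R₀ = 0.83×0 + 0.75×0 + 0.57×394 + 0.49×324 = 383.3400
Strategy Q: R₀ = 0.82×0 + 0.69×165 + 0.48×110 + 0.44×14 = 172.8100
Strategy R: R₀ = 0.76×25 + 0.55×466 + 0.47×62 + 0.33×454 = 454.2600
Highest R₀: strategy R with 454.2600.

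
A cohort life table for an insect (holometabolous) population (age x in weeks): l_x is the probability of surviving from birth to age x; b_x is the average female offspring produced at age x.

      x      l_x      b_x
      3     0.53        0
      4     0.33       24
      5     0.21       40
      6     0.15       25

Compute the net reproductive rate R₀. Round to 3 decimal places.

20.070

R₀ = Σ l_x b_x:
  age 3: 0.53 × 0 = 0.0000
  age 4: 0.33 × 24 = 7.9200
  age 5: 0.21 × 40 = 8.4000
  age 6: 0.15 × 25 = 3.7500
R₀ = 0.0000 + 7.9200 + 8.4000 + 3.7500 = 20.0700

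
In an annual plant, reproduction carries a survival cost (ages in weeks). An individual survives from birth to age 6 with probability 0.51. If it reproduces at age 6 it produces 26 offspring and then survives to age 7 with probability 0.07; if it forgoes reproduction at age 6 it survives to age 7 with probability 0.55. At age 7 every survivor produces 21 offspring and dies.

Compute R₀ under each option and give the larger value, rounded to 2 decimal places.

14.01

breed at age 6: R₀ = 0.51 × (26 + 0.07 × 21) = 0.51 × 27.4700 = 14.0097
delay to age 7: R₀ = 0.51 × (0.55 × 21) = 0.51 × 11.5500 = 5.8905
Higher: breed at age 6 (14.0097).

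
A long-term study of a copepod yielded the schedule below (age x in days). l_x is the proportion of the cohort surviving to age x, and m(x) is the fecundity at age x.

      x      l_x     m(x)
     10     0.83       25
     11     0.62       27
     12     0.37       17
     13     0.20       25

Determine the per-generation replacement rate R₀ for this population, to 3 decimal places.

48.780

R₀ = Σ l_x m(x):
  age 10: 0.83 × 25 = 20.7500
  age 11: 0.62 × 27 = 16.7400
  age 12: 0.37 × 17 = 6.2900
  age 13: 0.20 × 25 = 5.0000
R₀ = 20.7500 + 16.7400 + 6.2900 + 5.0000 = 48.7800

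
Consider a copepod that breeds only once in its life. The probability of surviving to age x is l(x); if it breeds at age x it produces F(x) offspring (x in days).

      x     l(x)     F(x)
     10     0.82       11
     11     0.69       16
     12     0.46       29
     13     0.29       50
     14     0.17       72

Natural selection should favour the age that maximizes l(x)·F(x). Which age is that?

13

Expected offspring if breeding at age x = l(x) × F(x):
  age 10: 0.82 × 11 = 9.020
  age 11: 0.69 × 16 = 11.040
  age 12: 0.46 × 29 = 13.340
  age 13: 0.29 × 50 = 14.500
  age 14: 0.17 × 72 = 12.240
Maximum at age 13 (14.500).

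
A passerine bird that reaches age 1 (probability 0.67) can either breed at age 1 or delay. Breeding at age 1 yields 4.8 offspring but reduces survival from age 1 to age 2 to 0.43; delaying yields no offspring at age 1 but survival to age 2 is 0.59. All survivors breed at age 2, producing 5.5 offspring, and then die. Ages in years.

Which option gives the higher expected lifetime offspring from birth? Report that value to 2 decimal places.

4.80

breed at age 1: R₀ = 0.67 × (4.8 + 0.43 × 5.5) = 0.67 × 7.1650 = 4.8005
delay to age 2: R₀ = 0.67 × (0.59 × 5.5) = 0.67 × 3.2450 = 2.1742
Higher: breed at age 1 (4.8005).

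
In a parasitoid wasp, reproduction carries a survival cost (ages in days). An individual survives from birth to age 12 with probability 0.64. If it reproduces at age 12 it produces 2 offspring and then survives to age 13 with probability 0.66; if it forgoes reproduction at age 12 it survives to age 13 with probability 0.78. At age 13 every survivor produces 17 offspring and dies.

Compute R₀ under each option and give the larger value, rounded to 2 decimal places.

breed at age 12: R₀ = 0.64 × (2 + 0.66 × 17) = 0.64 × 13.2200 = 8.4608
delay to age 13: R₀ = 0.64 × (0.78 × 17) = 0.64 × 13.2600 = 8.4864
Higher: delay to age 13 (8.4864).

8.49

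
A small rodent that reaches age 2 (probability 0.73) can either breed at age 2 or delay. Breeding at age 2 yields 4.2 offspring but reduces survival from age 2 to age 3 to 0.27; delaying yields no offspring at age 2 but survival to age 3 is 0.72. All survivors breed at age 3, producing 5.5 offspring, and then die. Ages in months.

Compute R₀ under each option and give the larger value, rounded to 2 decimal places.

4.15

breed at age 2: R₀ = 0.73 × (4.2 + 0.27 × 5.5) = 0.73 × 5.6850 = 4.1501
delay to age 3: R₀ = 0.73 × (0.72 × 5.5) = 0.73 × 3.9600 = 2.8908
Higher: breed at age 2 (4.1501).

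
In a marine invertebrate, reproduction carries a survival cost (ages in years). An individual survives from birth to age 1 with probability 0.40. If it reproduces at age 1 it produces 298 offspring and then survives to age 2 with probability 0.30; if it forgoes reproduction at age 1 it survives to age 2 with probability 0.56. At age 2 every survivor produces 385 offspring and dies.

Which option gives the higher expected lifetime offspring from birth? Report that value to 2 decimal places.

165.40

breed at age 1: R₀ = 0.40 × (298 + 0.30 × 385) = 0.40 × 413.5000 = 165.4000
delay to age 2: R₀ = 0.40 × (0.56 × 385) = 0.40 × 215.6000 = 86.2400
Higher: breed at age 1 (165.4000).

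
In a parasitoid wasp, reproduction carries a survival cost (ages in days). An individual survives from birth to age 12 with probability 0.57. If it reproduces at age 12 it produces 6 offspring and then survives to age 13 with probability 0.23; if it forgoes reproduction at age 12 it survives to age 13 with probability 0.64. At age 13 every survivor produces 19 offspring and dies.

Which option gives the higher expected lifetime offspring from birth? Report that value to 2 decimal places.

6.93

breed at age 12: R₀ = 0.57 × (6 + 0.23 × 19) = 0.57 × 10.3700 = 5.9109
delay to age 13: R₀ = 0.57 × (0.64 × 19) = 0.57 × 12.1600 = 6.9312
Higher: delay to age 13 (6.9312).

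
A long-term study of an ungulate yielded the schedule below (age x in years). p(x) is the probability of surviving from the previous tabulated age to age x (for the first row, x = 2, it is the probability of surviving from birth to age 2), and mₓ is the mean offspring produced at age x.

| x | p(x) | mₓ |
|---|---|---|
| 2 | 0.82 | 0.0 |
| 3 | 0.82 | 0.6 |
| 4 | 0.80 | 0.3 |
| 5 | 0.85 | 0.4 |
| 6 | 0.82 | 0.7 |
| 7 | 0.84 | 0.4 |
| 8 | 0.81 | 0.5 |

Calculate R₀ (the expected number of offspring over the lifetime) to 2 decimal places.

Survivorship from birth: l_x = p_2·p_3·…·p_x.
  l_2 = 0.82000
  l_3 = 0.67240
  l_4 = 0.53792
  l_5 = 0.45723
  l_6 = 0.37493
  l_7 = 0.31494
  l_8 = 0.25510
R₀ = Σ l_x mₓ:
  age 2: 0.82000 × 0.0 = 0.0000
  age 3: 0.67240 × 0.6 = 0.4034
  age 4: 0.53792 × 0.3 = 0.1614
  age 5: 0.45723 × 0.4 = 0.1829
  age 6: 0.37493 × 0.7 = 0.2625
  age 7: 0.31494 × 0.4 = 0.1260
  age 8: 0.25510 × 0.5 = 0.1275
R₀ = 0.0000 + 0.4034 + 0.1614 + 0.1829 + 0.2625 + 0.1260 + 0.1275 = 1.2637

1.26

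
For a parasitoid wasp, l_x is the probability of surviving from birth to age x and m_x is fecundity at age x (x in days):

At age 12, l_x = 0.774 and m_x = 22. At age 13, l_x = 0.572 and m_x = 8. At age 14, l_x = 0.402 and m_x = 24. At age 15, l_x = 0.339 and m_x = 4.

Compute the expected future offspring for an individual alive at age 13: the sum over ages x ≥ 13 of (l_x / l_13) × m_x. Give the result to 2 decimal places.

27.24

l_13 = 0.572. Conditional survival from age 13 to x is l_x / l_13.
  x=13: (0.572/0.572) × 8 = 8.0000
  x=14: (0.402/0.572) × 24 = 16.8671
  x=15: (0.339/0.572) × 4 = 2.3706
Sum = 8.0000 + 16.8671 + 2.3706 = 27.2378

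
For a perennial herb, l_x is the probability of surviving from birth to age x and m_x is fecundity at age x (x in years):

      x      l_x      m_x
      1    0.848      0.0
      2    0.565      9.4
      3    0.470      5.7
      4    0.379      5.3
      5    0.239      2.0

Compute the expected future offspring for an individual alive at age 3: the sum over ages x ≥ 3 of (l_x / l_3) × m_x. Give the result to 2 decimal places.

10.99

l_3 = 0.470. Conditional survival from age 3 to x is l_x / l_3.
  x=3: (0.470/0.470) × 5.7 = 5.7000
  x=4: (0.379/0.470) × 5.3 = 4.2738
  x=5: (0.239/0.470) × 2.0 = 1.0170
Sum = 5.7000 + 4.2738 + 1.0170 = 10.9909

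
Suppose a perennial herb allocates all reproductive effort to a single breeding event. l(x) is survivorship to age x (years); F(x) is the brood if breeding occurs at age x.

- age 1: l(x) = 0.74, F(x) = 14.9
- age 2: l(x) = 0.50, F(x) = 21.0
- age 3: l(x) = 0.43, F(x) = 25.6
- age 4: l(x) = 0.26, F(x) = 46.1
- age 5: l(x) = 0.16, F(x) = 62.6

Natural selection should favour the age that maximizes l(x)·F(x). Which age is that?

4

Expected offspring if breeding at age x = l(x) × F(x):
  age 1: 0.74 × 14.9 = 11.026
  age 2: 0.50 × 21.0 = 10.500
  age 3: 0.43 × 25.6 = 11.008
  age 4: 0.26 × 46.1 = 11.986
  age 5: 0.16 × 62.6 = 10.016
Maximum at age 4 (11.986).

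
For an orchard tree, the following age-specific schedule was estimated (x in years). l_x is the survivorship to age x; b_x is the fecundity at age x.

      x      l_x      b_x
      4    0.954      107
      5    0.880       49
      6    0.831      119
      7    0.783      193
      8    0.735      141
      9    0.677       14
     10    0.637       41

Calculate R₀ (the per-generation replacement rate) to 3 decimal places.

534.436

R₀ = Σ l_x b_x:
  age 4: 0.954 × 107 = 102.0780
  age 5: 0.880 × 49 = 43.1200
  age 6: 0.831 × 119 = 98.8890
  age 7: 0.783 × 193 = 151.1190
  age 8: 0.735 × 141 = 103.6350
  age 9: 0.677 × 14 = 9.4780
  age 10: 0.637 × 41 = 26.1170
R₀ = 102.0780 + 43.1200 + 98.8890 + 151.1190 + 103.6350 + 9.4780 + 26.1170 = 534.4360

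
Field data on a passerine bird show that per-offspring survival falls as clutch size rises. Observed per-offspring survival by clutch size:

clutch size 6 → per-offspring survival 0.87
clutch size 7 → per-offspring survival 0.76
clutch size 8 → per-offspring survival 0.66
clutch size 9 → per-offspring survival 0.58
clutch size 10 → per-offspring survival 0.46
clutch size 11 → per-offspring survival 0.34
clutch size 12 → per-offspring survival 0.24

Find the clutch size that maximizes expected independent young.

7

Expected independent young = c × s(c):
  c=6: 6 × 0.87 = 5.220
  c=7: 7 × 0.76 = 5.320
  c=8: 8 × 0.66 = 5.280
  c=9: 9 × 0.58 = 5.220
  c=10: 10 × 0.46 = 4.600
  c=11: 11 × 0.34 = 3.740
  c=12: 12 × 0.24 = 2.880
Maximum at c = 7 (5.320 independent young).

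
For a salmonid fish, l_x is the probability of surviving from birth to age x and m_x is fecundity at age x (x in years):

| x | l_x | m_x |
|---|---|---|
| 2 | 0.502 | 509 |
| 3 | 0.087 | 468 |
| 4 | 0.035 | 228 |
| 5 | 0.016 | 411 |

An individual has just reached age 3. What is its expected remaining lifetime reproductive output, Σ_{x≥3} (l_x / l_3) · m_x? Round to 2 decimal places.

l_3 = 0.087. Conditional survival from age 3 to x is l_x / l_3.
  x=3: (0.087/0.087) × 468 = 468.0000
  x=4: (0.035/0.087) × 228 = 91.7241
  x=5: (0.016/0.087) × 411 = 75.5862
Sum = 468.0000 + 91.7241 + 75.5862 = 635.3103

635.31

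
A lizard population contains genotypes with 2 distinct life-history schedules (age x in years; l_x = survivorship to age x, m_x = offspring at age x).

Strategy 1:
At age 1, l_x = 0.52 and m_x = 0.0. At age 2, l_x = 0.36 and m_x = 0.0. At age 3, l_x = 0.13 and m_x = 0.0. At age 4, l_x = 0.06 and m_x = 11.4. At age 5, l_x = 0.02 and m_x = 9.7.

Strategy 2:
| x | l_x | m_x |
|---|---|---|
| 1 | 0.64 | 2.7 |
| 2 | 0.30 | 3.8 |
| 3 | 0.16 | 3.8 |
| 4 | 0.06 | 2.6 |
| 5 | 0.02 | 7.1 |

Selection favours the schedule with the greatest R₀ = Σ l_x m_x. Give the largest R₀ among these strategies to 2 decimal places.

3.77

Strategy 1: R₀ = 0.52×0.0 + 0.36×0.0 + 0.13×0.0 + 0.06×11.4 + 0.02×9.7 = 0.8780
Strategy 2: R₀ = 0.64×2.7 + 0.30×3.8 + 0.16×3.8 + 0.06×2.6 + 0.02×7.1 = 3.7740
Highest R₀: strategy 2 with 3.7740.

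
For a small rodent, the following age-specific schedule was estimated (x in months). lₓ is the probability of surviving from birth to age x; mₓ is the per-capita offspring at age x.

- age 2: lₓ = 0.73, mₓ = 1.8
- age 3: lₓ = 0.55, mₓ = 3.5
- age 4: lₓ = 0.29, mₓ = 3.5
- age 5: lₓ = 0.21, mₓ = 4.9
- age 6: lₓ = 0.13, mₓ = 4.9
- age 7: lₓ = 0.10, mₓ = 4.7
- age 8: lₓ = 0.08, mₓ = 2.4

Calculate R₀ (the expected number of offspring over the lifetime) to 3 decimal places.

6.582

R₀ = Σ lₓ mₓ:
  age 2: 0.73 × 1.8 = 1.3140
  age 3: 0.55 × 3.5 = 1.9250
  age 4: 0.29 × 3.5 = 1.0150
  age 5: 0.21 × 4.9 = 1.0290
  age 6: 0.13 × 4.9 = 0.6370
  age 7: 0.10 × 4.7 = 0.4700
  age 8: 0.08 × 2.4 = 0.1920
R₀ = 1.3140 + 1.9250 + 1.0150 + 1.0290 + 0.6370 + 0.4700 + 0.1920 = 6.5820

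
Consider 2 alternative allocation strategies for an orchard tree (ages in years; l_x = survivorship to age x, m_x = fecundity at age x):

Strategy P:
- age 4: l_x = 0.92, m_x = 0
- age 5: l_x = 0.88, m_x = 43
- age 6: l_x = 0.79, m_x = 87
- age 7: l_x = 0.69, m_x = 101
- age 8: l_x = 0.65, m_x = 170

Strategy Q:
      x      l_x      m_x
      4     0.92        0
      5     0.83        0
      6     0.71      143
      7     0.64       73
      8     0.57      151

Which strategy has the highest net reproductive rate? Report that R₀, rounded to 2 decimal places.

Strategy P: R₀ = 0.92×0 + 0.88×43 + 0.79×87 + 0.69×101 + 0.65×170 = 286.7600
Strategy Q: R₀ = 0.92×0 + 0.83×0 + 0.71×143 + 0.64×73 + 0.57×151 = 234.3200
Highest R₀: strategy P with 286.7600.

286.76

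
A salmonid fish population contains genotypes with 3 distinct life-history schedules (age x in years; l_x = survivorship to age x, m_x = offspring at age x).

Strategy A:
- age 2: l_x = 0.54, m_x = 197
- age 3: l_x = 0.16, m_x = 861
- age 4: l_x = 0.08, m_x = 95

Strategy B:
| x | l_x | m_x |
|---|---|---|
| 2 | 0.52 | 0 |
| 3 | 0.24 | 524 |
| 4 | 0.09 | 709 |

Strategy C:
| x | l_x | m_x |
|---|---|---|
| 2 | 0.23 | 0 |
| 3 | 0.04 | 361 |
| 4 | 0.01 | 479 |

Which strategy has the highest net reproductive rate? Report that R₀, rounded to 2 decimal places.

251.74

Strategy A: R₀ = 0.54×197 + 0.16×861 + 0.08×95 = 251.7400
Strategy B: R₀ = 0.52×0 + 0.24×524 + 0.09×709 = 189.5700
Strategy C: R₀ = 0.23×0 + 0.04×361 + 0.01×479 = 19.2300
Highest R₀: strategy A with 251.7400.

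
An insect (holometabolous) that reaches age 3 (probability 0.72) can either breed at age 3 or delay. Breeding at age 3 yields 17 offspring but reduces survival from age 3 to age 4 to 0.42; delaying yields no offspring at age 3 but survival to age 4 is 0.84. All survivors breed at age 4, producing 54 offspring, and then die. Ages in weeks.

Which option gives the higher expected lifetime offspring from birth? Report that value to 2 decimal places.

breed at age 3: R₀ = 0.72 × (17 + 0.42 × 54) = 0.72 × 39.6800 = 28.5696
delay to age 4: R₀ = 0.72 × (0.84 × 54) = 0.72 × 45.3600 = 32.6592
Higher: delay to age 4 (32.6592).

32.66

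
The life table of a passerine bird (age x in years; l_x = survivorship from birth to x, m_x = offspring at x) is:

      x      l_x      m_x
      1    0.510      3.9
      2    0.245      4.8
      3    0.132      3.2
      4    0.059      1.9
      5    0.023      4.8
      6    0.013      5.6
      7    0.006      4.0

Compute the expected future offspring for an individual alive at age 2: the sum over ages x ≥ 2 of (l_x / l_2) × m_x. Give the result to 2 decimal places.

l_2 = 0.245. Conditional survival from age 2 to x is l_x / l_2.
  x=2: (0.245/0.245) × 4.8 = 4.8000
  x=3: (0.132/0.245) × 3.2 = 1.7241
  x=4: (0.059/0.245) × 1.9 = 0.4576
  x=5: (0.023/0.245) × 4.8 = 0.4506
  x=6: (0.013/0.245) × 5.6 = 0.2971
  x=7: (0.006/0.245) × 4.0 = 0.0980
Sum = 4.8000 + 1.7241 + 0.4576 + 0.4506 + 0.2971 + 0.0980 = 7.8273

7.83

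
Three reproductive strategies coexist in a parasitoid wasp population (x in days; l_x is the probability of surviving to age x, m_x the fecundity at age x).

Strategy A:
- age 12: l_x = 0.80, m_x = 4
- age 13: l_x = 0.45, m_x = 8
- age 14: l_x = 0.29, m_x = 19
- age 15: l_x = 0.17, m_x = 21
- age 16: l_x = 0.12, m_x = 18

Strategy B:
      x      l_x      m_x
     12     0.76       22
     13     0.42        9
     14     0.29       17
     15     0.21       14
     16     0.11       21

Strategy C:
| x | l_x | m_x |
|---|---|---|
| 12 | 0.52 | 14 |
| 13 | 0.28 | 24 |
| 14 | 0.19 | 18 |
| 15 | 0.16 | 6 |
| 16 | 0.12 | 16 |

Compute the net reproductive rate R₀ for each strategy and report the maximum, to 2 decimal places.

Strategy A: R₀ = 0.80×4 + 0.45×8 + 0.29×19 + 0.17×21 + 0.12×18 = 18.0400
Strategy B: R₀ = 0.76×22 + 0.42×9 + 0.29×17 + 0.21×14 + 0.11×21 = 30.6800
Strategy C: R₀ = 0.52×14 + 0.28×24 + 0.19×18 + 0.16×6 + 0.12×16 = 20.3000
Highest R₀: strategy B with 30.6800.

30.68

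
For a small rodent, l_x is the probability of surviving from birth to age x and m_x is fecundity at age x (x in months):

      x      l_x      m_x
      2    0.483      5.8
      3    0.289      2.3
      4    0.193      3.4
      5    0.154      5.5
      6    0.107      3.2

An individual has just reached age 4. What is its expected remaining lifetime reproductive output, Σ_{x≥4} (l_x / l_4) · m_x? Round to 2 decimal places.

l_4 = 0.193. Conditional survival from age 4 to x is l_x / l_4.
  x=4: (0.193/0.193) × 3.4 = 3.4000
  x=5: (0.154/0.193) × 5.5 = 4.3886
  x=6: (0.107/0.193) × 3.2 = 1.7741
Sum = 3.4000 + 4.3886 + 1.7741 = 9.5627

9.56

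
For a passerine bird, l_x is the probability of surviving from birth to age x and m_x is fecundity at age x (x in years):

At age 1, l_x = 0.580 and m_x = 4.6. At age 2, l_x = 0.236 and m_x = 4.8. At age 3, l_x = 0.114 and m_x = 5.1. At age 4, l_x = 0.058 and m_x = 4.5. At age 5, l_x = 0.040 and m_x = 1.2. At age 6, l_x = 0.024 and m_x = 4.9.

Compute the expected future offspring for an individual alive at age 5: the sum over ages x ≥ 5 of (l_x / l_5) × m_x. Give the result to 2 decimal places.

l_5 = 0.040. Conditional survival from age 5 to x is l_x / l_5.
  x=5: (0.040/0.040) × 1.2 = 1.2000
  x=6: (0.024/0.040) × 4.9 = 2.9400
Sum = 1.2000 + 2.9400 = 4.1400

4.14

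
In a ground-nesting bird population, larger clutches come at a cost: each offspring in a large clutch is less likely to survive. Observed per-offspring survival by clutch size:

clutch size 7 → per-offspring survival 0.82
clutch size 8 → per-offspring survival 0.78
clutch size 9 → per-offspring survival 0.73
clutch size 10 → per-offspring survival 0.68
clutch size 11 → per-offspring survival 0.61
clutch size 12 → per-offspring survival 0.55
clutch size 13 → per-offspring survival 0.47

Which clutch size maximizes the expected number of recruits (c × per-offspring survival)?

10

Expected recruits = c × s(c):
  c=7: 7 × 0.82 = 5.740
  c=8: 8 × 0.78 = 6.240
  c=9: 9 × 0.73 = 6.570
  c=10: 10 × 0.68 = 6.800
  c=11: 11 × 0.61 = 6.710
  c=12: 12 × 0.55 = 6.600
  c=13: 13 × 0.47 = 6.110
Maximum at c = 10 (6.800 recruits).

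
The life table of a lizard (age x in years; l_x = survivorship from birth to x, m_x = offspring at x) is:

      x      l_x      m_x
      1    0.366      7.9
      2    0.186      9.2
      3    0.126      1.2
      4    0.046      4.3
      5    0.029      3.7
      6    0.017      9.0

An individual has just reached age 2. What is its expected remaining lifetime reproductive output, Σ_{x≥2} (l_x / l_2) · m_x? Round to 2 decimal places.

l_2 = 0.186. Conditional survival from age 2 to x is l_x / l_2.
  x=2: (0.186/0.186) × 9.2 = 9.2000
  x=3: (0.126/0.186) × 1.2 = 0.8129
  x=4: (0.046/0.186) × 4.3 = 1.0634
  x=5: (0.029/0.186) × 3.7 = 0.5769
  x=6: (0.017/0.186) × 9.0 = 0.8226
Sum = 9.2000 + 0.8129 + 1.0634 + 0.5769 + 0.8226 = 12.4758

12.48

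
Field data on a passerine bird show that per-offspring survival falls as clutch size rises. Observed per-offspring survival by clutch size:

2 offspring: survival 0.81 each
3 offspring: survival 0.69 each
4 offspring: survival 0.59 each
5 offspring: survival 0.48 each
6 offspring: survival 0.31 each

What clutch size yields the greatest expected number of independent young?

Expected independent young = c × s(c):
  c=2: 2 × 0.81 = 1.620
  c=3: 3 × 0.69 = 2.070
  c=4: 4 × 0.59 = 2.360
  c=5: 5 × 0.48 = 2.400
  c=6: 6 × 0.31 = 1.860
Maximum at c = 5 (2.400 independent young).

5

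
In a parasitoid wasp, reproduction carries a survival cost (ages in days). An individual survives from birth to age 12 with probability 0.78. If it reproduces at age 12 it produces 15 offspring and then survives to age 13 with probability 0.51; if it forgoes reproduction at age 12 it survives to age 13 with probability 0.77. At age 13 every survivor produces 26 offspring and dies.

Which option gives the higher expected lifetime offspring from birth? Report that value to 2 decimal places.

breed at age 12: R₀ = 0.78 × (15 + 0.51 × 26) = 0.78 × 28.2600 = 22.0428
delay to age 13: R₀ = 0.78 × (0.77 × 26) = 0.78 × 20.0200 = 15.6156
Higher: breed at age 12 (22.0428).

22.04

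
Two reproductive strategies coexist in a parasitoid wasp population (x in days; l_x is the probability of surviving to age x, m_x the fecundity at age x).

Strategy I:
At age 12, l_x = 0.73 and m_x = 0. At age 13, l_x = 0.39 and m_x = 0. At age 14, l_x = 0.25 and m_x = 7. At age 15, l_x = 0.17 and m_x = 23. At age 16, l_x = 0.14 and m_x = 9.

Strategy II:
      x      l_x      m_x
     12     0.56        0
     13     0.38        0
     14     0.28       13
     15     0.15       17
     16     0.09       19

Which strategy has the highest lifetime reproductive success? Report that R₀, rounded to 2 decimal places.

Strategy I: R₀ = 0.73×0 + 0.39×0 + 0.25×7 + 0.17×23 + 0.14×9 = 6.9200
Strategy II: R₀ = 0.56×0 + 0.38×0 + 0.28×13 + 0.15×17 + 0.09×19 = 7.9000
Highest R₀: strategy II with 7.9000.

7.90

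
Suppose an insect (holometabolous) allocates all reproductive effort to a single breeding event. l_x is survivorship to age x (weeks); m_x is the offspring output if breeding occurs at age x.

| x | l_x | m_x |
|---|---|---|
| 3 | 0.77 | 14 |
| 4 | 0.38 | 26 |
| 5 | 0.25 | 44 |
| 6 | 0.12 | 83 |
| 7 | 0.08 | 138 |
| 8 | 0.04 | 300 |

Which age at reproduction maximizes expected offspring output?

Expected offspring if breeding at age x = l_x × m_x:
  age 3: 0.77 × 14 = 10.780
  age 4: 0.38 × 26 = 9.880
  age 5: 0.25 × 44 = 11.000
  age 6: 0.12 × 83 = 9.960
  age 7: 0.08 × 138 = 11.040
  age 8: 0.04 × 300 = 12.000
Maximum at age 8 (12.000).

8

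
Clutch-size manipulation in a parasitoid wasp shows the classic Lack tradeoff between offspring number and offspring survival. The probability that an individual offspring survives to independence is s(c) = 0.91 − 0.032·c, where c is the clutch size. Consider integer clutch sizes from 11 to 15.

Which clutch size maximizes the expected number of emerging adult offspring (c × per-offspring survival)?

Expected emerging adult offspring = c × s(c):
  c=11: 11 × 0.558 = 6.138
  c=12: 12 × 0.526 = 6.312
  c=13: 13 × 0.494 = 6.422
  c=14: 14 × 0.462 = 6.468
  c=15: 15 × 0.430 = 6.450
Maximum at c = 14 (6.468 emerging adult offspring).

14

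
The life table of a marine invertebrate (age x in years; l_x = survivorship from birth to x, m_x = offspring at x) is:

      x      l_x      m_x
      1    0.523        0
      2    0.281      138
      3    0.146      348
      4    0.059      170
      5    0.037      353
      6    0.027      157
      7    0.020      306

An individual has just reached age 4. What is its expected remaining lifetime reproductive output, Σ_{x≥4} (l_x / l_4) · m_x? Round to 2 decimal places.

l_4 = 0.059. Conditional survival from age 4 to x is l_x / l_4.
  x=4: (0.059/0.059) × 170 = 170.0000
  x=5: (0.037/0.059) × 353 = 221.3729
  x=6: (0.027/0.059) × 157 = 71.8475
  x=7: (0.020/0.059) × 306 = 103.7288
Sum = 170.0000 + 221.3729 + 71.8475 + 103.7288 = 566.9492

566.95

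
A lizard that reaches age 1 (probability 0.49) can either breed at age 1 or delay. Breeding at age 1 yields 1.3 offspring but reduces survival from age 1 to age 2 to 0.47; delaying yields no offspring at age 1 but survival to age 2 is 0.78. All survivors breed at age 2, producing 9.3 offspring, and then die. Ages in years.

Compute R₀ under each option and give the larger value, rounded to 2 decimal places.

breed at age 1: R₀ = 0.49 × (1.3 + 0.47 × 9.3) = 0.49 × 5.6710 = 2.7788
delay to age 2: R₀ = 0.49 × (0.78 × 9.3) = 0.49 × 7.2540 = 3.5545
Higher: delay to age 2 (3.5545).

3.55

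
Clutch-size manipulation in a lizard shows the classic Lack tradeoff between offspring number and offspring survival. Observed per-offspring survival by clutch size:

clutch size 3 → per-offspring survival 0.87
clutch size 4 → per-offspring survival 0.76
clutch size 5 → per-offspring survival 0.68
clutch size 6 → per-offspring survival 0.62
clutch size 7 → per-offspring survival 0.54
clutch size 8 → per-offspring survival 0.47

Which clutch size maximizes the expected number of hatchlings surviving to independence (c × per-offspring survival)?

7

Expected hatchlings surviving to independence = c × s(c):
  c=3: 3 × 0.87 = 2.610
  c=4: 4 × 0.76 = 3.040
  c=5: 5 × 0.68 = 3.400
  c=6: 6 × 0.62 = 3.720
  c=7: 7 × 0.54 = 3.780
  c=8: 8 × 0.47 = 3.760
Maximum at c = 7 (3.780 hatchlings surviving to independence).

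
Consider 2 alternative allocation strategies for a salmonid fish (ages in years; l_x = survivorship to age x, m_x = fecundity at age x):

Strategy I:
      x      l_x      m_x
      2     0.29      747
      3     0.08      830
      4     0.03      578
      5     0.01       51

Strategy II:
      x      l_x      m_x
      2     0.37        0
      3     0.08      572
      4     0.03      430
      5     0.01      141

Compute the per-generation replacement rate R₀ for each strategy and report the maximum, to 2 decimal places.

300.88

Strategy I: R₀ = 0.29×747 + 0.08×830 + 0.03×578 + 0.01×51 = 300.8800
Strategy II: R₀ = 0.37×0 + 0.08×572 + 0.03×430 + 0.01×141 = 60.0700
Highest R₀: strategy I with 300.8800.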